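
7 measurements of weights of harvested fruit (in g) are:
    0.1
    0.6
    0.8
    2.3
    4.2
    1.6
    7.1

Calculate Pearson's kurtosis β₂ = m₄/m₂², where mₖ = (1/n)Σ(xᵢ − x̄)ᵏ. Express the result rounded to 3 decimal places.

2.796

x̄ = 2.3857
Σ(xᵢ − x̄)² = 37.0686 ⇒ m₂ = 5.29551
Σ(xᵢ − x̄)⁴ = 548.9302 ⇒ m₄ = 78.41860
m₂² = 28.04243
β₂ = m₄/m₂² = 78.41860 / 28.04243 ≈ 2.796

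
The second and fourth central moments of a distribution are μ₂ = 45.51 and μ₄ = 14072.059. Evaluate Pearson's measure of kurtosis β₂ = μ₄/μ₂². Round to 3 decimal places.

μ₂² = 45.51² = 2071.16010
μ₄/μ₂² = 14072.059 / 2071.16010 = 6.79429
β₂ ≈ 6.794

6.794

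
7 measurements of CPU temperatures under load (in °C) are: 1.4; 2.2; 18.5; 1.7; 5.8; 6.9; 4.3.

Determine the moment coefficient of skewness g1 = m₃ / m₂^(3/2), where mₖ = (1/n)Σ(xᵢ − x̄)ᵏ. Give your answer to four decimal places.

1.5456

x̄ = (1.4 + 2.2 + 18.5 + 1.7 + 5.8 + 6.9 + 4.3) / 7 = 5.8286
deviations (xᵢ − x̄): -4.4286, -3.6286, 12.6714, -4.1286, -0.0286, 1.0714, -1.5286
Σ(xᵢ − x̄)² = 213.8743 ⇒ m₂ = 213.8743/7 = 30.55347
Σ(xᵢ − x̄)³ = 1827.2458 ⇒ m₃ = 1827.2458/7 = 261.03511
m₂^(3/2) = 30.55347^(1.5) = 168.88489
g1 = m₃ / m₂^(3/2) = 261.03511 / 168.88489 ≈ 1.5456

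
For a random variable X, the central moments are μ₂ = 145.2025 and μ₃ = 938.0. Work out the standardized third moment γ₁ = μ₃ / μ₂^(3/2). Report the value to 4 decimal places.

0.5361

σ = √μ₂ = √145.2025 = 12.05000
σ³ = μ₂^(3/2) = 1749.69013
γ₁ = μ₃/σ³ = 938.0 / 1749.69013 ≈ 0.5361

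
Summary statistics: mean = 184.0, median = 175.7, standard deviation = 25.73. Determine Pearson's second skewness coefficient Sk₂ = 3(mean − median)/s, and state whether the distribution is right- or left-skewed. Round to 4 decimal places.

Sk₂ = 3(184.0 − 175.7) / 25.73 = 3 × 8.3000 / 25.73
    = 24.9000 / 25.73 ≈ 0.9677
Sk₂ > 0 ⇒ mean > median ⇒ right-skewed (positive skew).

0.9677, right-skewed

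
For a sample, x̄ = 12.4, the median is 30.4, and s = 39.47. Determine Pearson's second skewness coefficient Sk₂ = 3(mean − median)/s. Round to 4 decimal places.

-1.3681

Sk₂ = 3(12.4 − 30.4) / 39.47 = 3 × -18.0000 / 39.47
    = -54.0000 / 39.47 ≈ -1.3681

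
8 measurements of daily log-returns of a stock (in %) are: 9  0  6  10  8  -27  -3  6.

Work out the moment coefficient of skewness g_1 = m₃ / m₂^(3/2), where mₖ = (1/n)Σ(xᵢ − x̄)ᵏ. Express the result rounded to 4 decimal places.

-1.7230

x̄ = (9 + 0 + 6 + 10 + 8 - 27 - 3 + 6) / 8 = 1.1250
deviations (xᵢ − x̄): 7.8750, -1.1250, 4.8750, 8.8750, 6.8750, -28.1250, -4.1250, 4.8750
Σ(xᵢ − x̄)² = 1044.8750 ⇒ m₂ = 1044.8750/8 = 130.60938
Σ(xᵢ − x̄)³ = -20574.8438 ⇒ m₃ = -20574.8438/8 = -2571.85547
m₂^(3/2) = 130.60938^(1.5) = 1492.66217
g_1 = m₃ / m₂^(3/2) = -2571.85547 / 1492.66217 ≈ -1.7230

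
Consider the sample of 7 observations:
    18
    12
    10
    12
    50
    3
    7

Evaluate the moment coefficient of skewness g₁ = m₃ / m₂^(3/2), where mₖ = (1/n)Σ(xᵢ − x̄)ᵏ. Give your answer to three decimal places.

x̄ = (18 + 12 + 10 + 12 + 50 + 3 + 7) / 7 = 16.0000
deviations (xᵢ − x̄): 2.0000, -4.0000, -6.0000, -4.0000, 34.0000, -13.0000, -9.0000
Σ(xᵢ − x̄)² = 1478.0000 ⇒ m₂ = 1478.0000/7 = 211.14286
Σ(xᵢ − x̄)³ = 36042.0000 ⇒ m₃ = 36042.0000/7 = 5148.85714
m₂^(3/2) = 211.14286^(1.5) = 3068.06525
g₁ = m₃ / m₂^(3/2) = 5148.85714 / 3068.06525 ≈ 1.678

1.678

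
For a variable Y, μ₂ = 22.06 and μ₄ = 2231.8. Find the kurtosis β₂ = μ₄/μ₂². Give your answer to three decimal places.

μ₂² = 22.06² = 486.64360
μ₄/μ₂² = 2231.8 / 486.64360 = 4.58611
β₂ ≈ 4.586

4.586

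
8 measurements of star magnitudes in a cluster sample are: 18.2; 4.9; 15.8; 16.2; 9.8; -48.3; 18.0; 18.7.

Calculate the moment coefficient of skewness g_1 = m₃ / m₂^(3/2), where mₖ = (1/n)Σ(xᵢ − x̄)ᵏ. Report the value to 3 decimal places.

x̄ = (18.2 + 4.9 + 15.8 + 16.2 + 9.8 - 48.3 + 18.0 + 18.7) / 8 = 6.6625
deviations (xᵢ − x̄): 11.5375, -1.7625, 9.1375, 9.5375, 3.1375, -54.9625, 11.3375, 12.0375
Σ(xᵢ − x̄)² = 3614.8388 ⇒ m₂ = 3614.8388/8 = 451.85484
Σ(xᵢ − x̄)³ = -159641.6532 ⇒ m₃ = -159641.6532/8 = -19955.20665
m₂^(3/2) = 451.85484^(1.5) = 9605.02309
g_1 = m₃ / m₂^(3/2) = -19955.20665 / 9605.02309 ≈ -2.078

-2.078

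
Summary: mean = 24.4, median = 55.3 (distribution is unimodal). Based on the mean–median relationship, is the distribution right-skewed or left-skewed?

left-skewed

mean − median = 24.4 − 55.3 = -30.9
mean < median ⇒ the longer tail is on the left ⇒ left-skewed (negatively skewed).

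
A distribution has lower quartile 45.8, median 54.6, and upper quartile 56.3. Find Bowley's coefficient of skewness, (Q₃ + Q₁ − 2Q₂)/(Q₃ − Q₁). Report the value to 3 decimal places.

-0.676

numerator: Q₃ + Q₁ − 2Q₂ = 56.3 + 45.8 − 2×54.6 = -7.1000
denominator: Q₃ − Q₁ = 56.3 − 45.8 = 10.5000
Bowley skewness = -7.1000 / 10.5000 ≈ -0.676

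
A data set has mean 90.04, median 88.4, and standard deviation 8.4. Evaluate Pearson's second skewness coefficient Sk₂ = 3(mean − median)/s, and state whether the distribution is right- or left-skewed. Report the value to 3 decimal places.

0.586, right-skewed

Sk₂ = 3(90.04 − 88.4) / 8.4 = 3 × 1.6400 / 8.4
    = 4.9200 / 8.4 ≈ 0.586
Sk₂ > 0 ⇒ mean > median ⇒ right-skewed (positive skew).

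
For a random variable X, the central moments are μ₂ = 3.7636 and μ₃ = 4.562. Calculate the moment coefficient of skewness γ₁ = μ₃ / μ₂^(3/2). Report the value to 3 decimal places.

σ = √μ₂ = √3.7636 = 1.94000
σ³ = μ₂^(3/2) = 7.30138
γ₁ = μ₃/σ³ = 4.562 / 7.30138 ≈ 0.625

0.625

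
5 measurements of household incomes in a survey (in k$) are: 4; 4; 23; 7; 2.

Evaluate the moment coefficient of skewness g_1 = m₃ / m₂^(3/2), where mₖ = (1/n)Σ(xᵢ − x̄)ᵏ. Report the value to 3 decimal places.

1.344

x̄ = (4 + 4 + 23 + 7 + 2) / 5 = 8.0000
deviations (xᵢ − x̄): -4.0000, -4.0000, 15.0000, -1.0000, -6.0000
Σ(xᵢ − x̄)² = 294.0000 ⇒ m₂ = 294.0000/5 = 58.80000
Σ(xᵢ − x̄)³ = 3030.0000 ⇒ m₃ = 3030.0000/5 = 606.00000
m₂^(3/2) = 58.80000^(1.5) = 450.88521
g_1 = m₃ / m₂^(3/2) = 606.00000 / 450.88521 ≈ 1.344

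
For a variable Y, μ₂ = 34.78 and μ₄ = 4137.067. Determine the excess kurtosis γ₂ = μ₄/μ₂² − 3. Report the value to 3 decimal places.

μ₂² = 34.78² = 1209.64840
μ₄/μ₂² = 4137.067 / 1209.64840 = 3.42006
γ₂ = 3.42006 − 3 ≈ 0.420

0.420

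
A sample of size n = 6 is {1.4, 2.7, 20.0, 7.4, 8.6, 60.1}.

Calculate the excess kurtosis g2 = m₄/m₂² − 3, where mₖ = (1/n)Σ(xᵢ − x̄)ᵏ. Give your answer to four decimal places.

x̄ = 16.7000
Σ(xᵢ − x̄)² = 2476.6400 ⇒ m₂ = 412.77333
Σ(xᵢ − x̄)⁴ = 3652916.1860 ⇒ m₄ = 608819.36433
m₂² = 170381.82471
g2 = m₄/m₂² − 3 = 3.57326 − 3 ≈ 0.5733

0.5733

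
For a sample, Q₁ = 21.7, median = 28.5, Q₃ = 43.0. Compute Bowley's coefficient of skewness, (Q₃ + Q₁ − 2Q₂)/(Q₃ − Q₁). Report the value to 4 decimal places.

numerator: Q₃ + Q₁ − 2Q₂ = 43.0 + 21.7 − 2×28.5 = 7.7000
denominator: Q₃ − Q₁ = 43.0 − 21.7 = 21.3000
Bowley skewness = 7.7000 / 21.3000 ≈ 0.3615

0.3615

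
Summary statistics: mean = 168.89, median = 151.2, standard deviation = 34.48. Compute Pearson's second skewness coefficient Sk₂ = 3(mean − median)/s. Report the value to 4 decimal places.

Sk₂ = 3(168.89 − 151.2) / 34.48 = 3 × 17.6900 / 34.48
    = 53.0700 / 34.48 ≈ 1.5392

1.5392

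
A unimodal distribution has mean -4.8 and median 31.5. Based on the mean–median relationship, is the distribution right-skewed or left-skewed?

mean − median = -4.8 − 31.5 = -36.3
mean < median ⇒ the longer tail is on the left ⇒ left-skewed (negatively skewed).

left-skewed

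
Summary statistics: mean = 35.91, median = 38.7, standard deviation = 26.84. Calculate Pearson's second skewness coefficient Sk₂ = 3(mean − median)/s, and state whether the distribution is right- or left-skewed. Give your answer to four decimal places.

-0.3118, left-skewed

Sk₂ = 3(35.91 − 38.7) / 26.84 = 3 × -2.7900 / 26.84
    = -8.3700 / 26.84 ≈ -0.3118
Sk₂ < 0 ⇒ mean < median ⇒ left-skewed (negative skew).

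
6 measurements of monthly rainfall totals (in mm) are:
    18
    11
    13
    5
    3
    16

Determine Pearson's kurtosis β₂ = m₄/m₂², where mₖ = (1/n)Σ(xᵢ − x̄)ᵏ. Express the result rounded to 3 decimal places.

x̄ = 11.0000
Σ(xᵢ − x̄)² = 178.0000 ⇒ m₂ = 29.66667
Σ(xᵢ − x̄)⁴ = 8434.0000 ⇒ m₄ = 1405.66667
m₂² = 880.11111
β₂ = m₄/m₂² = 1405.66667 / 880.11111 ≈ 1.597

1.597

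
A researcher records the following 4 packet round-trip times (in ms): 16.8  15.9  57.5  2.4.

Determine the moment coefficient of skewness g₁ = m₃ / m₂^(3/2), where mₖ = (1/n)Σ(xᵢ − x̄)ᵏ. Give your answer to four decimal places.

0.8808

x̄ = (16.8 + 15.9 + 57.5 + 2.4) / 4 = 23.1500
deviations (xᵢ − x̄): -6.3500, -7.2500, 34.3500, -20.7500
Σ(xᵢ − x̄)² = 1703.3700 ⇒ m₂ = 1703.3700/4 = 425.84250
Σ(xᵢ − x̄)³ = 30959.0400 ⇒ m₃ = 30959.0400/4 = 7739.76000
m₂^(3/2) = 425.84250^(1.5) = 8787.66524
g₁ = m₃ / m₂^(3/2) = 7739.76000 / 8787.66524 ≈ 0.8808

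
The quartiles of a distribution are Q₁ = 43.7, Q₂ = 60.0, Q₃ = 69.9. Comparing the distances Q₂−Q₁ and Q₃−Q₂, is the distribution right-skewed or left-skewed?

Q₂ − Q₁ = 16.3;  Q₃ − Q₂ = 9.9
Q₂ − Q₁ > Q₃ − Q₂ ⇒ the lower half is more spread out ⇒ left-skewed.

left-skewed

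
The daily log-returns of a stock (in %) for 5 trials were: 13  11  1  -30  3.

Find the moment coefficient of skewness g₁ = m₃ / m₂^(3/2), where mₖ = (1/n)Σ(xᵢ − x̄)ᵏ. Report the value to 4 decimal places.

-1.1848

x̄ = (13 + 11 + 1 - 30 + 3) / 5 = -0.4000
deviations (xᵢ − x̄): 13.4000, 11.4000, 1.4000, -29.6000, 3.4000
Σ(xᵢ − x̄)² = 1199.2000 ⇒ m₂ = 1199.2000/5 = 239.84000
Σ(xᵢ − x̄)³ = -22004.6400 ⇒ m₃ = -22004.6400/5 = -4400.92800
m₂^(3/2) = 239.84000^(1.5) = 3714.34657
g₁ = m₃ / m₂^(3/2) = -4400.92800 / 3714.34657 ≈ -1.1848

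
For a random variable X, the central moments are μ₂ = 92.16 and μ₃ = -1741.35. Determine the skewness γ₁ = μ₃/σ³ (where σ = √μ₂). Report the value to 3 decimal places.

-1.968

σ = √μ₂ = √92.16 = 9.60000
σ³ = μ₂^(3/2) = 884.73600
γ₁ = μ₃/σ³ = -1741.35 / 884.73600 ≈ -1.968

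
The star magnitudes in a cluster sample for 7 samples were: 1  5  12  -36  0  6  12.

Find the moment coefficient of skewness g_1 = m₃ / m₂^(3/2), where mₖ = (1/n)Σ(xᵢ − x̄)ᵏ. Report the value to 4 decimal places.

-1.6980

x̄ = (1 + 5 + 12 - 36 + 0 + 6 + 12) / 7 = 0.0000
deviations (xᵢ − x̄): 1.0000, 5.0000, 12.0000, -36.0000, 0.0000, 6.0000, 12.0000
Σ(xᵢ − x̄)² = 1646.0000 ⇒ m₂ = 1646.0000/7 = 235.14286
Σ(xᵢ − x̄)³ = -42858.0000 ⇒ m₃ = -42858.0000/7 = -6122.57143
m₂^(3/2) = 235.14286^(1.5) = 3605.76722
g_1 = m₃ / m₂^(3/2) = -6122.57143 / 3605.76722 ≈ -1.6980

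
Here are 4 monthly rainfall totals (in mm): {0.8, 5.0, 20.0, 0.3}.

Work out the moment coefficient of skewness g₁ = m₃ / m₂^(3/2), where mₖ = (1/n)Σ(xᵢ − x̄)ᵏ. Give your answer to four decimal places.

x̄ = (0.8 + 5.0 + 20.0 + 0.3) / 4 = 6.5250
deviations (xᵢ − x̄): -5.7250, -1.5250, 13.4750, -6.2250
Σ(xᵢ − x̄)² = 255.4275 ⇒ m₂ = 255.4275/4 = 63.85688
Σ(xᵢ − x̄)³ = 2014.3219 ⇒ m₃ = 2014.3219/4 = 503.58047
m₂^(3/2) = 63.85688^(1.5) = 510.28346
g₁ = m₃ / m₂^(3/2) = 503.58047 / 510.28346 ≈ 0.9869

0.9869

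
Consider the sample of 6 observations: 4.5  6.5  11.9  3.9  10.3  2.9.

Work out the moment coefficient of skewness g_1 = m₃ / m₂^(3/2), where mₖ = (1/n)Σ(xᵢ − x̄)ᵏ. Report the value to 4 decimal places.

x̄ = (4.5 + 6.5 + 11.9 + 3.9 + 10.3 + 2.9) / 6 = 6.6667
deviations (xᵢ − x̄): -2.1667, -0.1667, 5.2333, -2.7667, 3.6333, -3.7667
Σ(xᵢ − x̄)² = 67.1533 ⇒ m₂ = 67.1533/6 = 11.19222
Σ(xᵢ − x̄)³ = 106.4996 ⇒ m₃ = 106.4996/6 = 17.74993
m₂^(3/2) = 11.19222^(1.5) = 37.44333
g_1 = m₃ / m₂^(3/2) = 17.74993 / 37.44333 ≈ 0.4740

0.4740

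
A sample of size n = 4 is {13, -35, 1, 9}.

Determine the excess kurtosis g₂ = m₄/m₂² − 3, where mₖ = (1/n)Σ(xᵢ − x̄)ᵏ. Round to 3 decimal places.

-0.810

x̄ = -3.0000
Σ(xᵢ − x̄)² = 1440.0000 ⇒ m₂ = 360.00000
Σ(xᵢ − x̄)⁴ = 1135104.0000 ⇒ m₄ = 283776.00000
m₂² = 129600.00000
g₂ = m₄/m₂² − 3 = 2.18963 − 3 ≈ -0.810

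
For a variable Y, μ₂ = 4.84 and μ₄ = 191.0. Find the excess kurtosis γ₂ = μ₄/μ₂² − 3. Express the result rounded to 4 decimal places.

μ₂² = 4.84² = 23.42560
μ₄/μ₂² = 191.0 / 23.42560 = 8.15347
γ₂ = 8.15347 − 3 ≈ 5.1535

5.1535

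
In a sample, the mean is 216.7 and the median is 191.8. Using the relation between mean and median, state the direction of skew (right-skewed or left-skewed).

right-skewed

mean − median = 216.7 − 191.8 = 24.9
mean > median ⇒ the longer tail is on the right ⇒ right-skewed (positively skewed).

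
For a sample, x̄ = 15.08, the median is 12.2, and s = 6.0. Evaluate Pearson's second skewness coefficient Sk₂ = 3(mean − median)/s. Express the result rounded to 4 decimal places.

Sk₂ = 3(15.08 − 12.2) / 6.0 = 3 × 2.8800 / 6.0
    = 8.6400 / 6.0 ≈ 1.4400

1.4400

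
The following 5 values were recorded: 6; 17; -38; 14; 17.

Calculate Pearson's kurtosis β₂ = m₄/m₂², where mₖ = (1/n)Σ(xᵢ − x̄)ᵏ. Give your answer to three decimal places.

x̄ = 3.2000
Σ(xᵢ − x̄)² = 2202.8000 ⇒ m₂ = 440.56000
Σ(xᵢ − x̄)⁴ = 2967503.6960 ⇒ m₄ = 593500.73920
m₂² = 194093.11360
β₂ = m₄/m₂² = 593500.73920 / 194093.11360 ≈ 3.058

3.058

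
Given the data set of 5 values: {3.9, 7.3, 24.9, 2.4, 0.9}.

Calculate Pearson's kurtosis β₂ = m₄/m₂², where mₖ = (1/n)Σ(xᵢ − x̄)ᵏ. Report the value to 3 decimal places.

x̄ = 7.8800
Σ(xᵢ − x̄)² = 384.6080 ⇒ m₂ = 76.92160
Σ(xᵢ − x̄)⁴ = 87441.2679 ⇒ m₄ = 17488.25358
m₂² = 5916.93255
β₂ = m₄/m₂² = 17488.25358 / 5916.93255 ≈ 2.956

2.956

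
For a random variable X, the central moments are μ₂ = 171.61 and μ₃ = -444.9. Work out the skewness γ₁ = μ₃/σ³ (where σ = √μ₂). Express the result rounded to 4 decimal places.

σ = √μ₂ = √171.61 = 13.10000
σ³ = μ₂^(3/2) = 2248.09100
γ₁ = μ₃/σ³ = -444.9 / 2248.09100 ≈ -0.1979

-0.1979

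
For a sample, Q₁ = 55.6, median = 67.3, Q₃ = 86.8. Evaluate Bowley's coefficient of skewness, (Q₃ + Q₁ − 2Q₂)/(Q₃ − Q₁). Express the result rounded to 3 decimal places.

0.250

numerator: Q₃ + Q₁ − 2Q₂ = 86.8 + 55.6 − 2×67.3 = 7.8000
denominator: Q₃ − Q₁ = 86.8 − 55.6 = 31.2000
Bowley skewness = 7.8000 / 31.2000 ≈ 0.250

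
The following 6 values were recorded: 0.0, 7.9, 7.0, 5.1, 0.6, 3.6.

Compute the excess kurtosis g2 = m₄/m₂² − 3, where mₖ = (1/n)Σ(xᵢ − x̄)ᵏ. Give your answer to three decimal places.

x̄ = 4.0333
Σ(xᵢ − x̄)² = 53.1333 ⇒ m₂ = 8.85556
Σ(xᵢ − x̄)⁴ = 705.9174 ⇒ m₄ = 117.65290
m₂² = 78.42086
g2 = m₄/m₂² − 3 = 1.50028 − 3 ≈ -1.500

-1.500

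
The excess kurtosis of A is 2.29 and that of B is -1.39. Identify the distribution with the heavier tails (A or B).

Higher excess kurtosis ⇒ heavier tails relative to the normal distribution.
2.29 vs -1.39: the larger is 2.29, so A has heavier tails. (A is leptokurtic — heavier-than-normal tails; the other is platykurtic.)

A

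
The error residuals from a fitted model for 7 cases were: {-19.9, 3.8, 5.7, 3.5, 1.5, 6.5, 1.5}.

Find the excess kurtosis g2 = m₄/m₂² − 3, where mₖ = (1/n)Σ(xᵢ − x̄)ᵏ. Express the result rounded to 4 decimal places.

1.7783

x̄ = 0.3714
Σ(xᵢ − x̄)² = 500.9743 ⇒ m₂ = 71.56776
Σ(xᵢ − x̄)⁴ = 171318.2752 ⇒ m₄ = 24474.03931
m₂² = 5121.94357
g2 = m₄/m₂² − 3 = 4.77827 − 3 ≈ 1.7783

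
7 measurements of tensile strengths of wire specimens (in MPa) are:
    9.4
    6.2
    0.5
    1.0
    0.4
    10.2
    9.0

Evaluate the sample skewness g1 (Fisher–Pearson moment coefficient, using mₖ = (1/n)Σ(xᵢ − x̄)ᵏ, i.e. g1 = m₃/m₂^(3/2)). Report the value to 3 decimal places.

-0.098

x̄ = (9.4 + 6.2 + 0.5 + 1.0 + 0.4 + 10.2 + 9.0) / 7 = 5.2429
deviations (xᵢ − x̄): 4.1571, 0.9571, -4.7429, -4.2429, -4.8429, 4.9571, 3.7571
Σ(xᵢ − x̄)² = 120.8371 ⇒ m₂ = 120.8371/7 = 17.26245
Σ(xᵢ − x̄)³ = -49.0798 ⇒ m₃ = -49.0798/7 = -7.01139
m₂^(3/2) = 17.26245^(1.5) = 71.72220
g1 = m₃ / m₂^(3/2) = -7.01139 / 71.72220 ≈ -0.098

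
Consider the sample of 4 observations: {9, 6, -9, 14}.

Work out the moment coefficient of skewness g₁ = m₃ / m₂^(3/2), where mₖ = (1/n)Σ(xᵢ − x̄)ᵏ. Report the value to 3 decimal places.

x̄ = (9 + 6 - 9 + 14) / 4 = 5.0000
deviations (xᵢ − x̄): 4.0000, 1.0000, -14.0000, 9.0000
Σ(xᵢ − x̄)² = 294.0000 ⇒ m₂ = 294.0000/4 = 73.50000
Σ(xᵢ − x̄)³ = -1950.0000 ⇒ m₃ = -1950.0000/4 = -487.50000
m₂^(3/2) = 73.50000^(1.5) = 630.13124
g₁ = m₃ / m₂^(3/2) = -487.50000 / 630.13124 ≈ -0.774

-0.774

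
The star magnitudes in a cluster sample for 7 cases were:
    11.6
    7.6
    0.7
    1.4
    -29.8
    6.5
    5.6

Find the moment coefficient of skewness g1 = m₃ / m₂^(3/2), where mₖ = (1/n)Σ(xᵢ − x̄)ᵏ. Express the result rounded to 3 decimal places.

-1.739

x̄ = (11.6 + 7.6 + 0.7 + 1.4 - 29.8 + 6.5 + 5.6) / 7 = 0.5143
deviations (xᵢ − x̄): 11.0857, 7.0857, 0.1857, 0.8857, -30.3143, 5.9857, 5.0857
Σ(xᵢ − x̄)² = 1154.5686 ⇒ m₂ = 1154.5686/7 = 164.93837
Σ(xᵢ − x̄)³ = -25792.6785 ⇒ m₃ = -25792.6785/7 = -3684.66836
m₂^(3/2) = 164.93837^(1.5) = 2118.27596
g1 = m₃ / m₂^(3/2) = -3684.66836 / 2118.27596 ≈ -1.739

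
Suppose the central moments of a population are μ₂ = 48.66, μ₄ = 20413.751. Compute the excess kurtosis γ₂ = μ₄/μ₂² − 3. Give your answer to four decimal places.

μ₂² = 48.66² = 2367.79560
μ₄/μ₂² = 20413.751 / 2367.79560 = 8.62142
γ₂ = 8.62142 − 3 ≈ 5.6214

5.6214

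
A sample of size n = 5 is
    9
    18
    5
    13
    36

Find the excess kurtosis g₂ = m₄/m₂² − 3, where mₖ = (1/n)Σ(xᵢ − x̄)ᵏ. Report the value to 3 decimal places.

x̄ = 16.2000
Σ(xᵢ − x̄)² = 582.8000 ⇒ m₂ = 116.56000
Σ(xᵢ − x̄)⁴ = 172233.2960 ⇒ m₄ = 34446.65920
m₂² = 13586.23360
g₂ = m₄/m₂² − 3 = 2.53541 − 3 ≈ -0.465

-0.465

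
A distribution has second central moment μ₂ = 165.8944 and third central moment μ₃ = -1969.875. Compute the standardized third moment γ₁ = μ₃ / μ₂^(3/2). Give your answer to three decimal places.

-0.922

σ = √μ₂ = √165.8944 = 12.88000
σ³ = μ₂^(3/2) = 2136.71987
γ₁ = μ₃/σ³ = -1969.875 / 2136.71987 ≈ -0.922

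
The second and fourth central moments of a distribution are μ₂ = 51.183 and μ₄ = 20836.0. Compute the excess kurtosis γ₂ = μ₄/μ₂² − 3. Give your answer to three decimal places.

4.954

μ₂² = 51.183² = 2619.69949
μ₄/μ₂² = 20836.0 / 2619.69949 = 7.95358
γ₂ = 7.95358 − 3 ≈ 4.954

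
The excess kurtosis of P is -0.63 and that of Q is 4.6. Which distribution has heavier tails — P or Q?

Q

Higher excess kurtosis ⇒ heavier tails relative to the normal distribution.
-0.63 vs 4.6: the larger is 4.6, so Q has heavier tails. (Q is leptokurtic — heavier-than-normal tails; the other is platykurtic.)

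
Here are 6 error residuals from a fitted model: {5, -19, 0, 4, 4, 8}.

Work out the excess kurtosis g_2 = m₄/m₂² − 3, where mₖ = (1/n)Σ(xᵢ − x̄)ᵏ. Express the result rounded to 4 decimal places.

x̄ = 0.3333
Σ(xᵢ − x̄)² = 481.3333 ⇒ m₂ = 80.22222
Σ(xᵢ − x̄)⁴ = 144000.4444 ⇒ m₄ = 24000.07407
m₂² = 6435.60494
g_2 = m₄/m₂² − 3 = 3.72926 − 3 ≈ 0.7293

0.7293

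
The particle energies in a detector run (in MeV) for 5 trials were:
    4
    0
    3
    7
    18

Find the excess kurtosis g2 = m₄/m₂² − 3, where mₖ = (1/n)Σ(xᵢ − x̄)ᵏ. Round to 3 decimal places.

x̄ = 6.4000
Σ(xᵢ − x̄)² = 193.2000 ⇒ m₂ = 38.64000
Σ(xᵢ − x̄)⁴ = 19951.0560 ⇒ m₄ = 3990.21120
m₂² = 1493.04960
g2 = m₄/m₂² − 3 = 2.67252 − 3 ≈ -0.327

-0.327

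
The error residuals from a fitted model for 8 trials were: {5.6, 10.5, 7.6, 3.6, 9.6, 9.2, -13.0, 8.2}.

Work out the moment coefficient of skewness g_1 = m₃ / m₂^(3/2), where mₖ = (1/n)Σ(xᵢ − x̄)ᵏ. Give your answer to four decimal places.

-1.9089

x̄ = (5.6 + 10.5 + 7.6 + 3.6 + 9.6 + 9.2 - 13.0 + 8.2) / 8 = 5.1625
deviations (xᵢ − x̄): 0.4375, 5.3375, 2.4375, -1.5625, 4.4375, 4.0375, -18.1625, 3.0375
Σ(xᵢ − x̄)² = 412.1588 ⇒ m₂ = 412.1588/8 = 51.51984
Σ(xᵢ − x̄)³ = -5647.3467 ⇒ m₃ = -5647.3467/8 = -705.91834
m₂^(3/2) = 51.51984^(1.5) = 369.79566
g_1 = m₃ / m₂^(3/2) = -705.91834 / 369.79566 ≈ -1.9089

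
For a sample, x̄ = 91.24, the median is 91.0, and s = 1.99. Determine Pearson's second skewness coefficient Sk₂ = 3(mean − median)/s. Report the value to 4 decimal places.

0.3618

Sk₂ = 3(91.24 − 91.0) / 1.99 = 3 × 0.2400 / 1.99
    = 0.7200 / 1.99 ≈ 0.3618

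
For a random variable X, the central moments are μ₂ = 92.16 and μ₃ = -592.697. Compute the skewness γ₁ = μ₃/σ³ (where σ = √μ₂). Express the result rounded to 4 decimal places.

σ = √μ₂ = √92.16 = 9.60000
σ³ = μ₂^(3/2) = 884.73600
γ₁ = μ₃/σ³ = -592.697 / 884.73600 ≈ -0.6699

-0.6699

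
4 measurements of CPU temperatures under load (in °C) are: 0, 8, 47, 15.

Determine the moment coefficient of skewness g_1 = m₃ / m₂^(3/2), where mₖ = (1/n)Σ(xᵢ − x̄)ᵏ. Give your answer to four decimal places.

x̄ = (0 + 8 + 47 + 15) / 4 = 17.5000
deviations (xᵢ − x̄): -17.5000, -9.5000, 29.5000, -2.5000
Σ(xᵢ − x̄)² = 1273.0000 ⇒ m₂ = 1273.0000/4 = 318.25000
Σ(xᵢ − x̄)³ = 19440.0000 ⇒ m₃ = 19440.0000/4 = 4860.00000
m₂^(3/2) = 318.25000^(1.5) = 5677.44085
g_1 = m₃ / m₂^(3/2) = 4860.00000 / 5677.44085 ≈ 0.8560

0.8560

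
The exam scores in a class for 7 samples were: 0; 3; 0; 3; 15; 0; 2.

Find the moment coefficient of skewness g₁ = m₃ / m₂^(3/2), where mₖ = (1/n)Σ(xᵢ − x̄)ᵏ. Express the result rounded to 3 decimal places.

1.767

x̄ = (0 + 3 + 0 + 3 + 15 + 0 + 2) / 7 = 3.2857
deviations (xᵢ − x̄): -3.2857, -0.2857, -3.2857, -0.2857, 11.7143, -3.2857, -1.2857
Σ(xᵢ − x̄)² = 171.4286 ⇒ m₂ = 171.4286/7 = 24.48980
Σ(xᵢ − x̄)³ = 1498.8980 ⇒ m₃ = 1498.8980/7 = 214.12828
m₂^(3/2) = 24.48980^(1.5) = 121.19306
g₁ = m₃ / m₂^(3/2) = 214.12828 / 121.19306 ≈ 1.767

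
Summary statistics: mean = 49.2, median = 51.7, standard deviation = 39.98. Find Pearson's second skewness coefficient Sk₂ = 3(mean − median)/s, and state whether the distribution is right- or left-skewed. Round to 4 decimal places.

-0.1876, left-skewed

Sk₂ = 3(49.2 − 51.7) / 39.98 = 3 × -2.5000 / 39.98
    = -7.5000 / 39.98 ≈ -0.1876
Sk₂ < 0 ⇒ mean < median ⇒ left-skewed (negative skew).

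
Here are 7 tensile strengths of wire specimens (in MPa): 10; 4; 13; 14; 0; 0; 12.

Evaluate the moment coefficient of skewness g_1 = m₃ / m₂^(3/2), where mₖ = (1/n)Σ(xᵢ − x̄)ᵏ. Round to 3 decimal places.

x̄ = (10 + 4 + 13 + 14 + 0 + 0 + 12) / 7 = 7.5714
deviations (xᵢ − x̄): 2.4286, -3.5714, 5.4286, 6.4286, -7.5714, -7.5714, 4.4286
Σ(xᵢ − x̄)² = 223.7143 ⇒ m₂ = 223.7143/7 = 31.95918
Σ(xᵢ − x̄)³ = -386.8163 ⇒ m₃ = -386.8163/7 = -55.25948
m₂^(3/2) = 31.95918^(1.5) = 180.67311
g_1 = m₃ / m₂^(3/2) = -55.25948 / 180.67311 ≈ -0.306

-0.306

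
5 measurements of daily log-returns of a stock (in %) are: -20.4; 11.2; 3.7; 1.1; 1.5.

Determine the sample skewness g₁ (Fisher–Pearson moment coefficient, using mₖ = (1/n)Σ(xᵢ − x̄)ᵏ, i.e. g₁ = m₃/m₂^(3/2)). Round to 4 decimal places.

x̄ = (-20.4 + 11.2 + 3.7 + 1.1 + 1.5) / 5 = -0.5800
deviations (xᵢ − x̄): -19.8200, 11.7800, 4.2800, 1.6800, 2.0800
Σ(xᵢ − x̄)² = 557.0680 ⇒ m₂ = 557.0680/5 = 111.41360
Σ(xᵢ − x̄)³ = -6059.1031 ⇒ m₃ = -6059.1031/5 = -1211.82062
m₂^(3/2) = 111.41360^(1.5) = 1175.99997
g₁ = m₃ / m₂^(3/2) = -1211.82062 / 1175.99997 ≈ -1.0305

-1.0305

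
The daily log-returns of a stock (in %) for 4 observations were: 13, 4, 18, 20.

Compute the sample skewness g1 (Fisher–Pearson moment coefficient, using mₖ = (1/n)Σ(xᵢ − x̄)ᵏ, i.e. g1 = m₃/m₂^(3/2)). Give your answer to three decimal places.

-0.642

x̄ = (13 + 4 + 18 + 20) / 4 = 13.7500
deviations (xᵢ − x̄): -0.7500, -9.7500, 4.2500, 6.2500
Σ(xᵢ − x̄)² = 152.7500 ⇒ m₂ = 152.7500/4 = 38.18750
Σ(xᵢ − x̄)³ = -606.3750 ⇒ m₃ = -606.3750/4 = -151.59375
m₂^(3/2) = 38.18750^(1.5) = 235.98361
g1 = m₃ / m₂^(3/2) = -151.59375 / 235.98361 ≈ -0.642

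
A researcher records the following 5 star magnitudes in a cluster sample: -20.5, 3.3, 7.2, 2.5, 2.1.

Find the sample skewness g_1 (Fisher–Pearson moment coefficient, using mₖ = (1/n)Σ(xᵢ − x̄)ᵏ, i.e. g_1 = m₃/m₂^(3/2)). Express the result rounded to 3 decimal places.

-1.369

x̄ = (-20.5 + 3.3 + 7.2 + 2.5 + 2.1) / 5 = -1.0800
deviations (xᵢ − x̄): -19.4200, 4.3800, 8.2800, 3.5800, 3.1800
Σ(xᵢ − x̄)² = 487.8080 ⇒ m₂ = 487.8080/5 = 97.56160
Σ(xᵢ − x̄)³ = -6594.2575 ⇒ m₃ = -6594.2575/5 = -1318.85150
m₂^(3/2) = 97.56160^(1.5) = 963.64788
g_1 = m₃ / m₂^(3/2) = -1318.85150 / 963.64788 ≈ -1.369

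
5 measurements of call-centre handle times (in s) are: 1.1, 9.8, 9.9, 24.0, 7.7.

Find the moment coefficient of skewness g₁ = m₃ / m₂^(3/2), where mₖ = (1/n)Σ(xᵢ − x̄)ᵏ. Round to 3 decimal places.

0.770

x̄ = (1.1 + 9.8 + 9.9 + 24.0 + 7.7) / 5 = 10.5000
deviations (xᵢ − x̄): -9.4000, -0.7000, -0.6000, 13.5000, -2.8000
Σ(xᵢ − x̄)² = 279.3000 ⇒ m₂ = 279.3000/5 = 55.86000
Σ(xᵢ − x̄)³ = 1607.2800 ⇒ m₃ = 1607.2800/5 = 321.45600
m₂^(3/2) = 55.86000^(1.5) = 417.49511
g₁ = m₃ / m₂^(3/2) = 321.45600 / 417.49511 ≈ 0.770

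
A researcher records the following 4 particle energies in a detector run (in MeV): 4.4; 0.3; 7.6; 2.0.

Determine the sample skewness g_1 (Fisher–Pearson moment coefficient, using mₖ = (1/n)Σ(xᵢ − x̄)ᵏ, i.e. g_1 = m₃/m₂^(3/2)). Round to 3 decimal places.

x̄ = (4.4 + 0.3 + 7.6 + 2.0) / 4 = 3.5750
deviations (xᵢ − x̄): 0.8250, -3.2750, 4.0250, -1.5750
Σ(xᵢ − x̄)² = 30.0875 ⇒ m₂ = 30.0875/4 = 7.52188
Σ(xᵢ − x̄)³ = 26.7356 ⇒ m₃ = 26.7356/4 = 6.68391
m₂^(3/2) = 7.52188^(1.5) = 20.62952
g_1 = m₃ / m₂^(3/2) = 6.68391 / 20.62952 ≈ 0.324

0.324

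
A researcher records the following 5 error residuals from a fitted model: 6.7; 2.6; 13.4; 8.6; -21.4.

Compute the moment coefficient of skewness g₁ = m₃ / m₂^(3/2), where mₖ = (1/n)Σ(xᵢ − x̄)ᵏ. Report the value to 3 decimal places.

x̄ = (6.7 + 2.6 + 13.4 + 8.6 - 21.4) / 5 = 1.9800
deviations (xᵢ − x̄): 4.7200, 0.6200, 11.4200, 6.6200, -23.3800
Σ(xᵢ − x̄)² = 743.5280 ⇒ m₂ = 743.5280/5 = 148.70560
Σ(xᵢ − x̄)³ = -10895.2133 ⇒ m₃ = -10895.2133/5 = -2179.04266
m₂^(3/2) = 148.70560^(1.5) = 1813.38904
g₁ = m₃ / m₂^(3/2) = -2179.04266 / 1813.38904 ≈ -1.202

-1.202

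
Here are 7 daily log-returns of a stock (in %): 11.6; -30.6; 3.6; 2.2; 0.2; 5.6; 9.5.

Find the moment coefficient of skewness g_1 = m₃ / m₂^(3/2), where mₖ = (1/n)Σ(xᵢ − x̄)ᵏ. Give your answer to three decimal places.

-1.703

x̄ = (11.6 - 30.6 + 3.6 + 2.2 + 0.2 + 5.6 + 9.5) / 7 = 0.3000
deviations (xᵢ − x̄): 11.3000, -30.9000, 3.3000, 1.9000, -0.1000, 5.3000, 9.2000
Σ(xᵢ − x̄)² = 1209.7400 ⇒ m₂ = 1209.7400/7 = 172.82000
Σ(xᵢ − x̄)³ = -27090.3720 ⇒ m₃ = -27090.3720/7 = -3870.05314
m₂^(3/2) = 172.82000^(1.5) = 2271.90936
g_1 = m₃ / m₂^(3/2) = -3870.05314 / 2271.90936 ≈ -1.703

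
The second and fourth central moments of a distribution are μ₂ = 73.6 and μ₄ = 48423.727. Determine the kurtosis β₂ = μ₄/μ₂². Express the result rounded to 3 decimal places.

8.939

μ₂² = 73.6² = 5416.96000
μ₄/μ₂² = 48423.727 / 5416.96000 = 8.93928
β₂ ≈ 8.939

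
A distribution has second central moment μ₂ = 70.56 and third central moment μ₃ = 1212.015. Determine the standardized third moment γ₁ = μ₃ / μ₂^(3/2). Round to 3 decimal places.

2.045

σ = √μ₂ = √70.56 = 8.40000
σ³ = μ₂^(3/2) = 592.70400
γ₁ = μ₃/σ³ = 1212.015 / 592.70400 ≈ 2.045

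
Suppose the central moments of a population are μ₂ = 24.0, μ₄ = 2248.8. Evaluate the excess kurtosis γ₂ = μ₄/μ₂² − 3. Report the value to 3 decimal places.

μ₂² = 24.0² = 576.00000
μ₄/μ₂² = 2248.8 / 576.00000 = 3.90417
γ₂ = 3.90417 − 3 ≈ 0.904

0.904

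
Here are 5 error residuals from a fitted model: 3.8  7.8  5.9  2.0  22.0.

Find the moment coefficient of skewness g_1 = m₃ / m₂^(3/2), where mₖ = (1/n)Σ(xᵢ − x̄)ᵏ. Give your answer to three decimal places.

x̄ = (3.8 + 7.8 + 5.9 + 2.0 + 22.0) / 5 = 8.3000
deviations (xᵢ − x̄): -4.5000, -0.5000, -2.4000, -6.3000, 13.7000
Σ(xᵢ − x̄)² = 253.6400 ⇒ m₂ = 253.6400/5 = 50.72800
Σ(xᵢ − x̄)³ = 2216.2320 ⇒ m₃ = 2216.2320/5 = 443.24640
m₂^(3/2) = 50.72800^(1.5) = 361.30304
g_1 = m₃ / m₂^(3/2) = 443.24640 / 361.30304 ≈ 1.227

1.227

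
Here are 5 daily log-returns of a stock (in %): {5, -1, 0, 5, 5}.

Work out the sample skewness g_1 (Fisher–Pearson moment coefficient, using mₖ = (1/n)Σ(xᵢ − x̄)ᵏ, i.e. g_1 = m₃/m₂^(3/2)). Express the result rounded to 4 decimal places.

x̄ = (5 - 1 + 0 + 5 + 5) / 5 = 2.8000
deviations (xᵢ − x̄): 2.2000, -3.8000, -2.8000, 2.2000, 2.2000
Σ(xᵢ − x̄)² = 36.8000 ⇒ m₂ = 36.8000/5 = 7.36000
Σ(xᵢ − x̄)³ = -44.8800 ⇒ m₃ = -44.8800/5 = -8.97600
m₂^(3/2) = 7.36000^(1.5) = 19.96718
g_1 = m₃ / m₂^(3/2) = -8.97600 / 19.96718 ≈ -0.4495

-0.4495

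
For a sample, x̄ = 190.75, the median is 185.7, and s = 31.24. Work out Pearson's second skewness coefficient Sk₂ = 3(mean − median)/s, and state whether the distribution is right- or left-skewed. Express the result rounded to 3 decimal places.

0.485, right-skewed

Sk₂ = 3(190.75 − 185.7) / 31.24 = 3 × 5.0500 / 31.24
    = 15.1500 / 31.24 ≈ 0.485
Sk₂ > 0 ⇒ mean > median ⇒ right-skewed (positive skew).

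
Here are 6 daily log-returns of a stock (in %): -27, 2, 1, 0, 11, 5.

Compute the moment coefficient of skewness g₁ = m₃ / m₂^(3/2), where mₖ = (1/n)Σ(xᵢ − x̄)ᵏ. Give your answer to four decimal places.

x̄ = (-27 + 2 + 1 + 0 + 11 + 5) / 6 = -1.3333
deviations (xᵢ − x̄): -25.6667, 3.3333, 2.3333, 1.3333, 12.3333, 6.3333
Σ(xᵢ − x̄)² = 869.3333 ⇒ m₂ = 869.3333/6 = 144.88889
Σ(xᵢ − x̄)³ = -14726.4444 ⇒ m₃ = -14726.4444/6 = -2454.40741
m₂^(3/2) = 144.88889^(1.5) = 1744.02467
g₁ = m₃ / m₂^(3/2) = -2454.40741 / 1744.02467 ≈ -1.4073

-1.4073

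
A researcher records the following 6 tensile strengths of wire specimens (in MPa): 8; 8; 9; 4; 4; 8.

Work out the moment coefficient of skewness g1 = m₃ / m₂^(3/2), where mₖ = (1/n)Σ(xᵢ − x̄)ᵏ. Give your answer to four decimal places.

-0.6048

x̄ = (8 + 8 + 9 + 4 + 4 + 8) / 6 = 6.8333
deviations (xᵢ − x̄): 1.1667, 1.1667, 2.1667, -2.8333, -2.8333, 1.1667
Σ(xᵢ − x̄)² = 24.8333 ⇒ m₂ = 24.8333/6 = 4.13889
Σ(xᵢ − x̄)³ = -30.5556 ⇒ m₃ = -30.5556/6 = -5.09259
m₂^(3/2) = 4.13889^(1.5) = 8.42026
g1 = m₃ / m₂^(3/2) = -5.09259 / 8.42026 ≈ -0.6048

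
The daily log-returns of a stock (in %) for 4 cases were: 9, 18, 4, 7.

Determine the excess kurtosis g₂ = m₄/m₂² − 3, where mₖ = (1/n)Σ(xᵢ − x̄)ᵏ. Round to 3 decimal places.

-0.921

x̄ = 9.5000
Σ(xᵢ − x̄)² = 109.0000 ⇒ m₂ = 27.25000
Σ(xᵢ − x̄)⁴ = 6174.2500 ⇒ m₄ = 1543.56250
m₂² = 742.56250
g₂ = m₄/m₂² − 3 = 2.07870 − 3 ≈ -0.921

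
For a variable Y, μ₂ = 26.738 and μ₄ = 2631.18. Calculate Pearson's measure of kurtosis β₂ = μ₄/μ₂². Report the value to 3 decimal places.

μ₂² = 26.738² = 714.92064
μ₄/μ₂² = 2631.18 / 714.92064 = 3.68038
β₂ ≈ 3.680

3.680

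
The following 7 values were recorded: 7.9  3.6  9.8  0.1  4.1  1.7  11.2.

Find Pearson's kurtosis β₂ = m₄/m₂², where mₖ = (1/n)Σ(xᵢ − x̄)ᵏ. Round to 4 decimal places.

x̄ = 5.4857
Σ(xᵢ − x̄)² = 105.9086 ⇒ m₂ = 15.12980
Σ(xᵢ − x̄)⁴ = 2509.7138 ⇒ m₄ = 358.53054
m₂² = 228.91072
β₂ = m₄/m₂² = 358.53054 / 228.91072 ≈ 1.5662

1.5662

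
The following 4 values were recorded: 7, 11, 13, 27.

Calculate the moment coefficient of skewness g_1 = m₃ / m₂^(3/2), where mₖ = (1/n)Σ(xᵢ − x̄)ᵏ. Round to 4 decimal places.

x̄ = (7 + 11 + 13 + 27) / 4 = 14.5000
deviations (xᵢ − x̄): -7.5000, -3.5000, -1.5000, 12.5000
Σ(xᵢ − x̄)² = 227.0000 ⇒ m₂ = 227.0000/4 = 56.75000
Σ(xᵢ − x̄)³ = 1485.0000 ⇒ m₃ = 1485.0000/4 = 371.25000
m₂^(3/2) = 56.75000^(1.5) = 427.51248
g_1 = m₃ / m₂^(3/2) = 371.25000 / 427.51248 ≈ 0.8684

0.8684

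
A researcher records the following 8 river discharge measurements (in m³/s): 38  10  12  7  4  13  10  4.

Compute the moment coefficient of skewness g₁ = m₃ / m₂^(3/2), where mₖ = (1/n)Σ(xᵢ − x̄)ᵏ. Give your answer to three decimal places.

1.842

x̄ = (38 + 10 + 12 + 7 + 4 + 13 + 10 + 4) / 8 = 12.2500
deviations (xᵢ − x̄): 25.7500, -2.2500, -0.2500, -5.2500, -8.2500, 0.7500, -2.2500, -8.2500
Σ(xᵢ − x̄)² = 837.5000 ⇒ m₂ = 837.5000/8 = 104.68750
Σ(xᵢ − x̄)³ = 15783.7500 ⇒ m₃ = 15783.7500/8 = 1972.96875
m₂^(3/2) = 104.68750^(1.5) = 1071.13015
g₁ = m₃ / m₂^(3/2) = 1972.96875 / 1071.13015 ≈ 1.842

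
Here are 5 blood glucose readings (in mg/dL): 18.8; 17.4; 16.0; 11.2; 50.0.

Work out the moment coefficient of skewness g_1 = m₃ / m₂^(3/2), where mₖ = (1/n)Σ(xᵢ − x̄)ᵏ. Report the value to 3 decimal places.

x̄ = (18.8 + 17.4 + 16.0 + 11.2 + 50.0) / 5 = 22.6800
deviations (xᵢ − x̄): -3.8800, -5.2800, -6.6800, -11.4800, 27.3200
Σ(xᵢ − x̄)² = 965.7280 ⇒ m₂ = 965.7280/5 = 193.14560
Σ(xᵢ − x̄)³ = 18374.5267 ⇒ m₃ = 18374.5267/5 = 3674.90534
m₂^(3/2) = 193.14560^(1.5) = 2684.27637
g_1 = m₃ / m₂^(3/2) = 3674.90534 / 2684.27637 ≈ 1.369

1.369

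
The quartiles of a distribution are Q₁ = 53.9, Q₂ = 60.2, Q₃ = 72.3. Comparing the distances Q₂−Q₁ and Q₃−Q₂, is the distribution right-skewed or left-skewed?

right-skewed

Q₂ − Q₁ = 6.3;  Q₃ − Q₂ = 12.1
Q₃ − Q₂ > Q₂ − Q₁ ⇒ the upper half is more spread out ⇒ right-skewed.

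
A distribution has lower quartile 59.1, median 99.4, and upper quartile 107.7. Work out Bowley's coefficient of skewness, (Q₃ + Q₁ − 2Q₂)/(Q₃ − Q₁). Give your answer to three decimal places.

-0.658

numerator: Q₃ + Q₁ − 2Q₂ = 107.7 + 59.1 − 2×99.4 = -32.0000
denominator: Q₃ − Q₁ = 107.7 − 59.1 = 48.6000
Bowley skewness = -32.0000 / 48.6000 ≈ -0.658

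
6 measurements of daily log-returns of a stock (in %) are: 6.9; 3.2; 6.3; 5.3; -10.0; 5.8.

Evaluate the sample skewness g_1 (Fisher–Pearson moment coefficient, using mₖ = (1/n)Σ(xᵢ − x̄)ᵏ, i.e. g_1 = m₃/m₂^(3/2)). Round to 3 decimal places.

-1.643

x̄ = (6.9 + 3.2 + 6.3 + 5.3 - 10.0 + 5.8) / 6 = 2.9167
deviations (xᵢ − x̄): 3.9833, 0.2833, 3.3833, 2.3833, -12.9167, 2.8833
Σ(xᵢ − x̄)² = 208.2283 ⇒ m₂ = 208.2283/6 = 34.70472
Σ(xᵢ − x̄)³ = -2015.5564 ⇒ m₃ = -2015.5564/6 = -335.92607
m₂^(3/2) = 34.70472^(1.5) = 204.44800
g_1 = m₃ / m₂^(3/2) = -335.92607 / 204.44800 ≈ -1.643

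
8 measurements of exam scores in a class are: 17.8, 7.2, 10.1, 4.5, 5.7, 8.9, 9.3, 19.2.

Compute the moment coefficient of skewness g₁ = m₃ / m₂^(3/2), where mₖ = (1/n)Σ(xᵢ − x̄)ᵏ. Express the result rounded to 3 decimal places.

x̄ = (17.8 + 7.2 + 10.1 + 4.5 + 5.7 + 8.9 + 9.3 + 19.2) / 8 = 10.3375
deviations (xᵢ − x̄): 7.4625, -3.1375, -0.2375, -5.8375, -4.6375, -1.4375, -1.0375, 8.8625
Σ(xᵢ − x̄)² = 202.8587 ⇒ m₂ = 202.8587/8 = 25.35734
Σ(xᵢ − x̄)³ = 778.0310 ⇒ m₃ = 778.0310/8 = 97.25387
m₂^(3/2) = 25.35734^(1.5) = 127.68963
g₁ = m₃ / m₂^(3/2) = 97.25387 / 127.68963 ≈ 0.762

0.762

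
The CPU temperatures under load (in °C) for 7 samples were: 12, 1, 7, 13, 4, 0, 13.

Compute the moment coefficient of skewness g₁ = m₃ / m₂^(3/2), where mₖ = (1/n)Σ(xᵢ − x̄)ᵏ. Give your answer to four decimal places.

-0.1112

x̄ = (12 + 1 + 7 + 13 + 4 + 0 + 13) / 7 = 7.1429
deviations (xᵢ − x̄): 4.8571, -6.1429, -0.1429, 5.8571, -3.1429, -7.1429, 5.8571
Σ(xᵢ − x̄)² = 190.8571 ⇒ m₂ = 190.8571/7 = 27.26531
Σ(xᵢ − x̄)³ = -110.8163 ⇒ m₃ = -110.8163/7 = -15.83090
m₂^(3/2) = 27.26531^(1.5) = 142.36904
g₁ = m₃ / m₂^(3/2) = -15.83090 / 142.36904 ≈ -0.1112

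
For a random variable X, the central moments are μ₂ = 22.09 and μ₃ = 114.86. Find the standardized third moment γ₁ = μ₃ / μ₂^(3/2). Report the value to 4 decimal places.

1.1063

σ = √μ₂ = √22.09 = 4.70000
σ³ = μ₂^(3/2) = 103.82300
γ₁ = μ₃/σ³ = 114.86 / 103.82300 ≈ 1.1063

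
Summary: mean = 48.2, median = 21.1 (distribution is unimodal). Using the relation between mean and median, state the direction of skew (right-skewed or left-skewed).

mean − median = 48.2 − 21.1 = 27.1
mean > median ⇒ the longer tail is on the right ⇒ right-skewed (positively skewed).

right-skewed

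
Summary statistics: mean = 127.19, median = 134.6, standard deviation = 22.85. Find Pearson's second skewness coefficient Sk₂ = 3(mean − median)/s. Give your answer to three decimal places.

-0.973

Sk₂ = 3(127.19 − 134.6) / 22.85 = 3 × -7.4100 / 22.85
    = -22.2300 / 22.85 ≈ -0.973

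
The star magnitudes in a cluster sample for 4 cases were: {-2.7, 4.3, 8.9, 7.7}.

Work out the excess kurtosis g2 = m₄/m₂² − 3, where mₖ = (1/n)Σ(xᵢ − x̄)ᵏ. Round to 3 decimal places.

-1.060

x̄ = 4.5500
Σ(xᵢ − x̄)² = 81.4700 ⇒ m₂ = 20.36750
Σ(xᵢ − x̄)⁴ = 3219.3373 ⇒ m₄ = 804.83433
m₂² = 414.83506
g2 = m₄/m₂² − 3 = 1.94013 − 3 ≈ -1.060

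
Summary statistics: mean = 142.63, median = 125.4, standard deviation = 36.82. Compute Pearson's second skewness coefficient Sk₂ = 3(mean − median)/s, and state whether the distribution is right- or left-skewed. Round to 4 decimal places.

Sk₂ = 3(142.63 − 125.4) / 36.82 = 3 × 17.2300 / 36.82
    = 51.6900 / 36.82 ≈ 1.4039
Sk₂ > 0 ⇒ mean > median ⇒ right-skewed (positive skew).

1.4039, right-skewed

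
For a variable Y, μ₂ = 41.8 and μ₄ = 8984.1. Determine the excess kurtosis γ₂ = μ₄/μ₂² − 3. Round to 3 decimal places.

μ₂² = 41.8² = 1747.24000
μ₄/μ₂² = 8984.1 / 1747.24000 = 5.14188
γ₂ = 5.14188 − 3 ≈ 2.142

2.142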